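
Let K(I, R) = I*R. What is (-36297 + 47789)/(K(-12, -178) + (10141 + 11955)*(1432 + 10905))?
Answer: 2873/68150122 ≈ 4.2157e-5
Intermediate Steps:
(-36297 + 47789)/(K(-12, -178) + (10141 + 11955)*(1432 + 10905)) = (-36297 + 47789)/(-12*(-178) + (10141 + 11955)*(1432 + 10905)) = 11492/(2136 + 22096*12337) = 11492/(2136 + 272598352) = 11492/272600488 = 11492*(1/272600488) = 2873/68150122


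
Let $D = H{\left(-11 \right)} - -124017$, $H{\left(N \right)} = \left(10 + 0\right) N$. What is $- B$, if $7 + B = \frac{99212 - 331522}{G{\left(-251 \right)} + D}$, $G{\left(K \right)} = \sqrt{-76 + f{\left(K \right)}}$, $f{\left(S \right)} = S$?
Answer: $\frac{68127725001}{7676472488} - \frac{116155 i \sqrt{327}}{7676472488} \approx 8.8749 - 0.00027362 i$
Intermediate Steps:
$H{\left(N \right)} = 10 N$
$D = 123907$ ($D = 10 \left(-11\right) - -124017 = -110 + 124017 = 123907$)
$G{\left(K \right)} = \sqrt{-76 + K}$
$B = -7 - \frac{232310}{123907 + i \sqrt{327}}$ ($B = -7 + \frac{99212 - 331522}{\sqrt{-76 - 251} + 123907} = -7 - \frac{232310}{\sqrt{-327} + 123907} = -7 - \frac{232310}{i \sqrt{327} + 123907} = -7 - \frac{232310}{123907 + i \sqrt{327}} \approx -8.8749 + 0.00027362 i$)
$- B = - \frac{- 7 \sqrt{327} + 1099659 i}{\sqrt{327} - 123907 i}$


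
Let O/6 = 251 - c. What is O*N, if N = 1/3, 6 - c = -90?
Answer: 310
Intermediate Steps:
c = 96 (c = 6 - 1*(-90) = 6 + 90 = 96)
N = ⅓ ≈ 0.33333
O = 930 (O = 6*(251 - 1*96) = 6*(251 - 96) = 6*155 = 930)
O*N = 930*(⅓) = 310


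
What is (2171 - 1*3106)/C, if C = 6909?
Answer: -935/6909 ≈ -0.13533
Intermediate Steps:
(2171 - 1*3106)/C = (2171 - 1*3106)/6909 = (2171 - 3106)*(1/6909) = -935*1/6909 = -935/6909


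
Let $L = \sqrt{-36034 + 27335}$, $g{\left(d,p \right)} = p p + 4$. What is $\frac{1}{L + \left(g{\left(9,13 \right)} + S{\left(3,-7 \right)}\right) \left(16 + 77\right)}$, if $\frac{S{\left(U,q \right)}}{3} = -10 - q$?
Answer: $\frac{15252}{232632203} - \frac{i \sqrt{8699}}{232632203} \approx 6.5563 \cdot 10^{-5} - 4.0093 \cdot 10^{-7} i$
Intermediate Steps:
$S{\left(U,q \right)} = -30 - 3 q$ ($S{\left(U,q \right)} = 3 \left(-10 - q\right) = -30 - 3 q$)
$g{\left(d,p \right)} = 4 + p^{2}$ ($g{\left(d,p \right)} = p^{2} + 4 = 4 + p^{2}$)
$L = i \sqrt{8699}$ ($L = \sqrt{-8699} = i \sqrt{8699} \approx 93.268 i$)
$\frac{1}{L + \left(g{\left(9,13 \right)} + S{\left(3,-7 \right)}\right) \left(16 + 77\right)} = \frac{1}{i \sqrt{8699} + \left(\left(4 + 13^{2}\right) - 9\right) \left(16 + 77\right)} = \frac{1}{i \sqrt{8699} + \left(\left(4 + 169\right) + \left(-30 + 21\right)\right) 93} = \frac{1}{i \sqrt{8699} + \left(173 - 9\right) 93} = \frac{1}{i \sqrt{8699} + 164 \cdot 93} = \frac{1}{i \sqrt{8699} + 15252} = \frac{1}{15252 + i \sqrt{8699}}$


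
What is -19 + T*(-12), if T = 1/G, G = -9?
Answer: -53/3 ≈ -17.667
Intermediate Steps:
T = -⅑ (T = 1/(-9) = -⅑ ≈ -0.11111)
-19 + T*(-12) = -19 - ⅑*(-12) = -19 + 4/3 = -53/3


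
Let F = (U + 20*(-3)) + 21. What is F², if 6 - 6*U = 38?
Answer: 17689/9 ≈ 1965.4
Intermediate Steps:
U = -16/3 (U = 1 - ⅙*38 = 1 - 19/3 = -16/3 ≈ -5.3333)
F = -133/3 (F = (-16/3 + 20*(-3)) + 21 = (-16/3 - 60) + 21 = -196/3 + 21 = -133/3 ≈ -44.333)
F² = (-133/3)² = 17689/9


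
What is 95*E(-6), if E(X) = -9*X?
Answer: 5130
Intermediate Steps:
95*E(-6) = 95*(-9*(-6)) = 95*54 = 5130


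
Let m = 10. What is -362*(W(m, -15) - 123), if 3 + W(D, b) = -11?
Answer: 49594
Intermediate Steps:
W(D, b) = -14 (W(D, b) = -3 - 11 = -14)
-362*(W(m, -15) - 123) = -362*(-14 - 123) = -362*(-137) = 49594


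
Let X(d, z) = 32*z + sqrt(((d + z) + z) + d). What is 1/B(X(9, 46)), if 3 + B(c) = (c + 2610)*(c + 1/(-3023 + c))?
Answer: 2064876349987/12406280260540701983 - 1908584483*sqrt(110)/12406280260540701983 ≈ 1.6482e-7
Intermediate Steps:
X(d, z) = sqrt(2*d + 2*z) + 32*z (X(d, z) = 32*z + sqrt((d + 2*z) + d) = 32*z + sqrt(2*d + 2*z) = sqrt(2*d + 2*z) + 32*z)
B(c) = -3 + (2610 + c)*(c + 1/(-3023 + c)) (B(c) = -3 + (c + 2610)*(c + 1/(-3023 + c)) = -3 + (2610 + c)*(c + 1/(-3023 + c)))
1/B(X(9, 46)) = 1/((11679 + (sqrt(2*9 + 2*46) + 32*46)**3 - 7890032*(sqrt(2*9 + 2*46) + 32*46) - 413*(sqrt(2*9 + 2*46) + 32*46)**2)/(-3023 + (sqrt(2*9 + 2*46) + 32*46))) = 1/((11679 + (sqrt(18 + 92) + 1472)**3 - 7890032*(sqrt(18 + 92) + 1472) - 413*(sqrt(18 + 92) + 1472)**2)/(-3023 + (sqrt(18 + 92) + 1472))) = 1/((11679 + (sqrt(110) + 1472)**3 - 7890032*(sqrt(110) + 1472) - 413*(sqrt(110) + 1472)**2)/(-3023 + (sqrt(110) + 1472))) = 1/((11679 + (1472 + sqrt(110))**3 - 7890032*(1472 + sqrt(110)) - 413*(1472 + sqrt(110))**2)/(-3023 + (1472 + sqrt(110)))) = 1/((11679 + (1472 + sqrt(110))**3 + (-11614127104 - 7890032*sqrt(110)) - 413*(1472 + sqrt(110))**2)/(-1551 + sqrt(110))) = 1/((-11614115425 + (1472 + sqrt(110))**3 - 7890032*sqrt(110) - 413*(1472 + sqrt(110))**2)/(-1551 + sqrt(110))) = (-1551 + sqrt(110))/(-11614115425 + (1472 + sqrt(110))**3 - 7890032*sqrt(110) - 413*(1472 + sqrt(110))**2)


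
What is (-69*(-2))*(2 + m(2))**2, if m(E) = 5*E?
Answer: 19872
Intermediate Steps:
(-69*(-2))*(2 + m(2))**2 = (-69*(-2))*(2 + 5*2)**2 = 138*(2 + 10)**2 = 138*12**2 = 138*144 = 19872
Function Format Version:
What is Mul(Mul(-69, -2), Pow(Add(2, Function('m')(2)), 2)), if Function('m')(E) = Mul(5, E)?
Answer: 19872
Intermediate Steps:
Mul(Mul(-69, -2), Pow(Add(2, Function('m')(2)), 2)) = Mul(Mul(-69, -2), Pow(Add(2, Mul(5, 2)), 2)) = Mul(138, Pow(Add(2, 10), 2)) = Mul(138, Pow(12, 2)) = Mul(138, 144) = 19872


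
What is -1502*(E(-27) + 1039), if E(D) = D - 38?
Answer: -1462948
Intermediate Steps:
E(D) = -38 + D
-1502*(E(-27) + 1039) = -1502*((-38 - 27) + 1039) = -1502*(-65 + 1039) = -1502*974 = -1462948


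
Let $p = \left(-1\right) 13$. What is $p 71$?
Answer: $-923$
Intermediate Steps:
$p = -13$
$p 71 = \left(-13\right) 71 = -923$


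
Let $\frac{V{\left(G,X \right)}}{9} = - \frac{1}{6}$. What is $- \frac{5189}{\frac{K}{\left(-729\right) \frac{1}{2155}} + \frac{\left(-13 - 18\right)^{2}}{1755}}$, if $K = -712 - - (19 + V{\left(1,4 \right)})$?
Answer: $- \frac{163920510}{64872023} \approx -2.5268$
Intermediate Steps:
$V{\left(G,X \right)} = - \frac{3}{2}$ ($V{\left(G,X \right)} = 9 \left(- \frac{1}{6}\right) = - \frac{3}{2}$)
$K = - \frac{1389}{2}$ ($K = -712 - - (19 - \frac{3}{2}) = -712 - \left(-1\right) \frac{35}{2} = -712 - - \frac{35}{2} = -712 + \frac{35}{2} = - \frac{1389}{2} \approx -694.5$)
$- \frac{5189}{\frac{K}{\left(-729\right) \frac{1}{2155}} + \frac{\left(-13 - 18\right)^{2}}{1755}} = - \frac{5189}{- \frac{1389}{2 \left(- \frac{729}{2155}\right)} + \frac{\left(-13 - 18\right)^{2}}{1755}} = - \frac{5189}{- \frac{1389}{2 \left(\left(-729\right) \frac{1}{2155}\right)} + \left(-31\right)^{2} \cdot \frac{1}{1755}} = - \frac{5189}{- \frac{1389}{2 \left(- \frac{729}{2155}\right)} + 961 \cdot \frac{1}{1755}} = - \frac{5189}{\left(- \frac{1389}{2}\right) \left(- \frac{2155}{729}\right) + \frac{961}{1755}} = - \frac{5189}{\frac{997765}{486} + \frac{961}{1755}} = - \frac{5189}{\frac{64872023}{31590}} = \left(-5189\right) \frac{31590}{64872023} = - \frac{163920510}{64872023}$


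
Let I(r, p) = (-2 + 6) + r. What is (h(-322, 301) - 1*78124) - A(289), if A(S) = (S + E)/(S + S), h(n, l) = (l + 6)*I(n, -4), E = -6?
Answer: -101583783/578 ≈ -1.7575e+5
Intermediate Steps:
I(r, p) = 4 + r
h(n, l) = (4 + n)*(6 + l) (h(n, l) = (l + 6)*(4 + n) = (6 + l)*(4 + n) = (4 + n)*(6 + l))
A(S) = (-6 + S)/(2*S) (A(S) = (S - 6)/(S + S) = (-6 + S)/((2*S)) = (-6 + S)*(1/(2*S)) = (-6 + S)/(2*S))
(h(-322, 301) - 1*78124) - A(289) = ((4 - 322)*(6 + 301) - 1*78124) - (-6 + 289)/(2*289) = (-318*307 - 78124) - 283/(2*289) = (-97626 - 78124) - 1*283/578 = -175750 - 283/578 = -101583783/578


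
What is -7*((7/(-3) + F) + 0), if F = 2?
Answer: 7/3 ≈ 2.3333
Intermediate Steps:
-7*((7/(-3) + F) + 0) = -7*((7/(-3) + 2) + 0) = -7*((7*(-⅓) + 2) + 0) = -7*((-7/3 + 2) + 0) = -7*(-⅓ + 0) = -7*(-⅓) = 7/3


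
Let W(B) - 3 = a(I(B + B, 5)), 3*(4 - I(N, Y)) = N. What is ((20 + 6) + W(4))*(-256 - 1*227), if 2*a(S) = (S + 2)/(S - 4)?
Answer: -109641/8 ≈ -13705.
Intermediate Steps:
I(N, Y) = 4 - N/3
a(S) = (2 + S)/(2*(-4 + S)) (a(S) = ((S + 2)/(S - 4))/2 = ((2 + S)/(-4 + S))/2 = (2 + S)/(2*(-4 + S)))
W(B) = 3 - 3*(6 - 2*B/3)/(4*B) (W(B) = 3 + (2 + (4 - (B + B)/3))/(2*(-4 + (4 - (B + B)/3))) = 3 + (2 + (4 - 2*B/3))/(2*(-4 + (4 - 2*B/3))) = 3 + (6 - 2*B/3)/(2*((-2*B/3))) = 3 + (-3/(2*B))*(6 - 2*B/3)/2 = 3 - 3*(6 - 2*B/3)/(4*B))
((20 + 6) + W(4))*(-256 - 1*227) = ((20 + 6) + (½)*(-9 + 7*4)/4)*(-256 - 1*227) = (26 + (½)*(¼)*(-9 + 28))*(-256 - 227) = (26 + (½)*(¼)*19)*(-483) = (26 + 19/8)*(-483) = (227/8)*(-483) = -109641/8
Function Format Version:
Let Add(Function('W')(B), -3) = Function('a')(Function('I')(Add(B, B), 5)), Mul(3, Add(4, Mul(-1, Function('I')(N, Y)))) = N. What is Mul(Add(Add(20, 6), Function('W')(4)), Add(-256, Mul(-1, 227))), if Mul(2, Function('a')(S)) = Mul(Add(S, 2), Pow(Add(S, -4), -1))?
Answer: Rational(-109641, 8) ≈ -13705.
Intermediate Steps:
Function('I')(N, Y) = Add(4, Mul(Rational(-1, 3), N))
Function('a')(S) = Mul(Rational(1, 2), Pow(Add(-4, S), -1), Add(2, S)) (Function('a')(S) = Mul(Rational(1, 2), Mul(Add(S, 2), Pow(Add(S, -4), -1))) = Mul(Rational(1, 2), Mul(Add(2, S), Pow(Add(-4, S), -1))) = Mul(Rational(1, 2), Mul(Pow(Add(-4, S), -1), Add(2, S))) = Mul(Rational(1, 2), Pow(Add(-4, S), -1), Add(2, S)))
Function('W')(B) = Add(3, Mul(Rational(-3, 4), Pow(B, -1), Add(6, Mul(Rational(-2, 3), B)))) (Function('W')(B) = Add(3, Mul(Rational(1, 2), Pow(Add(-4, Add(4, Mul(Rational(-1, 3), Add(B, B)))), -1), Add(2, Add(4, Mul(Rational(-1, 3), Add(B, B)))))) = Add(3, Mul(Rational(1, 2), Pow(Add(-4, Add(4, Mul(Rational(-1, 3), Mul(2, B)))), -1), Add(2, Add(4, Mul(Rational(-1, 3), Mul(2, B)))))) = Add(3, Mul(Rational(1, 2), Pow(Add(-4, Add(4, Mul(Rational(-2, 3), B))), -1), Add(2, Add(4, Mul(Rational(-2, 3), B))))) = Add(3, Mul(Rational(1, 2), Pow(Mul(Rational(-2, 3), B), -1), Add(6, Mul(Rational(-2, 3), B)))) = Add(3, Mul(Rational(1, 2), Mul(Rational(-3, 2), Pow(B, -1)), Add(6, Mul(Rational(-2, 3), B)))) = Add(3, Mul(Rational(-3, 4), Pow(B, -1), Add(6, Mul(Rational(-2, 3), B)))))
Mul(Add(Add(20, 6), Function('W')(4)), Add(-256, Mul(-1, 227))) = Mul(Add(Add(20, 6), Mul(Rational(1, 2), Pow(4, -1), Add(-9, Mul(7, 4)))), Add(-256, Mul(-1, 227))) = Mul(Add(26, Mul(Rational(1, 2), Rational(1, 4), Add(-9, 28))), Add(-256, -227)) = Mul(Add(26, Mul(Rational(1, 2), Rational(1, 4), 19)), -483) = Mul(Add(26, Rational(19, 8)), -483) = Mul(Rational(227, 8), -483) = Rational(-109641, 8)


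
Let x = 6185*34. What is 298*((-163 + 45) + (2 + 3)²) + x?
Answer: 182576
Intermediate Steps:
x = 210290
298*((-163 + 45) + (2 + 3)²) + x = 298*((-163 + 45) + (2 + 3)²) + 210290 = 298*(-118 + 5²) + 210290 = 298*(-118 + 25) + 210290 = 298*(-93) + 210290 = -27714 + 210290 = 182576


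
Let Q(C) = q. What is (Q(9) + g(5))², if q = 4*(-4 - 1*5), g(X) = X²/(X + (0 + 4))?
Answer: 89401/81 ≈ 1103.7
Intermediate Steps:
g(X) = X²/(4 + X) (g(X) = X²/(X + 4) = X²/(4 + X))
q = -36 (q = 4*(-4 - 5) = 4*(-9) = -36)
Q(C) = -36
(Q(9) + g(5))² = (-36 + 5²/(4 + 5))² = (-36 + 25/9)² = (-299/9)² = 89401/81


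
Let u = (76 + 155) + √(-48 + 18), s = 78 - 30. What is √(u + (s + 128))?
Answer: √(407 + I*√30) ≈ 20.175 + 0.1357*I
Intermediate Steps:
s = 48
u = 231 + I*√30 (u = 231 + √(-30) = 231 + I*√30 ≈ 231.0 + 5.4772*I)
√(u + (s + 128)) = √((231 + I*√30) + (48 + 128)) = √((231 + I*√30) + 176) = √(407 + I*√30)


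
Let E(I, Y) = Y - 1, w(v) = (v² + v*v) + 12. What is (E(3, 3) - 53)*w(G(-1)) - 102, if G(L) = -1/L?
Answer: -816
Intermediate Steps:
w(v) = 12 + 2*v² (w(v) = (v² + v²) + 12 = 2*v² + 12 = 12 + 2*v²)
E(I, Y) = -1 + Y
(E(3, 3) - 53)*w(G(-1)) - 102 = ((-1 + 3) - 53)*(12 + 2*(-1/(-1))²) - 102 = (2 - 53)*(12 + 2*(-1*(-1))²) - 102 = -51*(12 + 2*1²) - 102 = -51*(12 + 2*1) - 102 = -51*(12 + 2) - 102 = -51*14 - 102 = -714 - 102 = -816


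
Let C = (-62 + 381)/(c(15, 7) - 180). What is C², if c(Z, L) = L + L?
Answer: 101761/27556 ≈ 3.6929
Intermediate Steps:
c(Z, L) = 2*L
C = -319/166 (C = (-62 + 381)/(2*7 - 180) = 319/(14 - 180) = 319/(-166) = 319*(-1/166) = -319/166 ≈ -1.9217)
C² = (-319/166)² = 101761/27556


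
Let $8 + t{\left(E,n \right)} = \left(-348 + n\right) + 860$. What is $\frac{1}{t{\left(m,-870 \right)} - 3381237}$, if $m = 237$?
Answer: $- \frac{1}{3381603} \approx -2.9572 \cdot 10^{-7}$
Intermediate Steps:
$t{\left(E,n \right)} = 504 + n$ ($t{\left(E,n \right)} = -8 + \left(\left(-348 + n\right) + 860\right) = -8 + \left(512 + n\right) = 504 + n$)
$\frac{1}{t{\left(m,-870 \right)} - 3381237} = \frac{1}{\left(504 - 870\right) - 3381237} = \frac{1}{-366 - 3381237} = \frac{1}{-3381603} = - \frac{1}{3381603}$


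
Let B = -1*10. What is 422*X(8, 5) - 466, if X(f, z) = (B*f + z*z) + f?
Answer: -20300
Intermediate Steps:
B = -10
X(f, z) = z² - 9*f (X(f, z) = (-10*f + z*z) + f = (-10*f + z²) + f = (z² - 10*f) + f = z² - 9*f)
422*X(8, 5) - 466 = 422*(5² - 9*8) - 466 = 422*(25 - 72) - 466 = 422*(-47) - 466 = -19834 - 466 = -20300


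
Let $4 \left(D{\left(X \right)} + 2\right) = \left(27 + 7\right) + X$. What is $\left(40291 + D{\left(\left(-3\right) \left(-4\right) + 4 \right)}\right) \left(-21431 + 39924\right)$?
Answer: $\frac{1490591279}{2} \approx 7.453 \cdot 10^{8}$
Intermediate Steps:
$D{\left(X \right)} = \frac{13}{2} + \frac{X}{4}$ ($D{\left(X \right)} = -2 + \frac{\left(27 + 7\right) + X}{4} = -2 + \frac{34 + X}{4} = -2 + \left(\frac{17}{2} + \frac{X}{4}\right) = \frac{13}{2} + \frac{X}{4}$)
$\left(40291 + D{\left(\left(-3\right) \left(-4\right) + 4 \right)}\right) \left(-21431 + 39924\right) = \left(40291 + \left(\frac{13}{2} + \frac{\left(-3\right) \left(-4\right) + 4}{4}\right)\right) \left(-21431 + 39924\right) = \left(40291 + \left(\frac{13}{2} + \frac{12 + 4}{4}\right)\right) 18493 = \left(40291 + \left(\frac{13}{2} + \frac{1}{4} \cdot 16\right)\right) 18493 = \left(40291 + \left(\frac{13}{2} + 4\right)\right) 18493 = \left(40291 + \frac{21}{2}\right) 18493 = \frac{80603}{2} \cdot 18493 = \frac{1490591279}{2}$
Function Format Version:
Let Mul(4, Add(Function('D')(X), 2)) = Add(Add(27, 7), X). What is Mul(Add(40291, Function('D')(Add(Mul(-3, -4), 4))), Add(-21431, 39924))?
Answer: Rational(1490591279, 2) ≈ 7.4530e+8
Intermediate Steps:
Function('D')(X) = Add(Rational(13, 2), Mul(Rational(1, 4), X)) (Function('D')(X) = Add(-2, Mul(Rational(1, 4), Add(Add(27, 7), X))) = Add(-2, Mul(Rational(1, 4), Add(34, X))) = Add(-2, Add(Rational(17, 2), Mul(Rational(1, 4), X))) = Add(Rational(13, 2), Mul(Rational(1, 4), X)))
Mul(Add(40291, Function('D')(Add(Mul(-3, -4), 4))), Add(-21431, 39924)) = Mul(Add(40291, Add(Rational(13, 2), Mul(Rational(1, 4), Add(Mul(-3, -4), 4)))), Add(-21431, 39924)) = Mul(Add(40291, Add(Rational(13, 2), Mul(Rational(1, 4), Add(12, 4)))), 18493) = Mul(Add(40291, Add(Rational(13, 2), Mul(Rational(1, 4), 16))), 18493) = Mul(Add(40291, Add(Rational(13, 2), 4)), 18493) = Mul(Add(40291, Rational(21, 2)), 18493) = Mul(Rational(80603, 2), 18493) = Rational(1490591279, 2)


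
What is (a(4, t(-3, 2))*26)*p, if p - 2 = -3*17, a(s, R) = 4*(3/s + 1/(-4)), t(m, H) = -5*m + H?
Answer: -2548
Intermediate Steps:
t(m, H) = H - 5*m
a(s, R) = -1 + 12/s (a(s, R) = 4*(3/s + 1*(-¼)) = 4*(3/s - ¼) = 4*(-¼ + 3/s) = -1 + 12/s)
p = -49 (p = 2 - 3*17 = 2 - 51 = -49)
(a(4, t(-3, 2))*26)*p = (((12 - 1*4)/4)*26)*(-49) = (((12 - 4)/4)*26)*(-49) = (((¼)*8)*26)*(-49) = (2*26)*(-49) = 52*(-49) = -2548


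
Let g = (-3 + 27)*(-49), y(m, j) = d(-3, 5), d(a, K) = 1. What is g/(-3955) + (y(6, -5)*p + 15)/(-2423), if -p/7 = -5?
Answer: 378814/1368995 ≈ 0.27671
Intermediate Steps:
p = 35 (p = -7*(-5) = 35)
y(m, j) = 1
g = -1176 (g = 24*(-49) = -1176)
g/(-3955) + (y(6, -5)*p + 15)/(-2423) = -1176/(-3955) + (1*35 + 15)/(-2423) = -1176*(-1/3955) + (35 + 15)*(-1/2423) = 168/565 + 50*(-1/2423) = 168/565 - 50/2423 = 378814/1368995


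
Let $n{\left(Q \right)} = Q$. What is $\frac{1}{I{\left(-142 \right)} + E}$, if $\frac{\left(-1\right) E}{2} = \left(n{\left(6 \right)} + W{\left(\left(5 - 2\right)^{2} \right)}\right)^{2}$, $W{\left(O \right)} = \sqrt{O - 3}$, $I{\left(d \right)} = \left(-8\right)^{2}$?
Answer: $\frac{5}{764} - \frac{3 \sqrt{6}}{382} \approx -0.012692$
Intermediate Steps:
$I{\left(d \right)} = 64$
$W{\left(O \right)} = \sqrt{-3 + O}$
$E = - 2 \left(6 + \sqrt{6}\right)^{2}$ ($E = - 2 \left(6 + \sqrt{-3 + \left(5 - 2\right)^{2}}\right)^{2} = - 2 \left(6 + \sqrt{-3 + 3^{2}}\right)^{2} = - 2 \left(6 + \sqrt{-3 + 9}\right)^{2} = - 2 \left(6 + \sqrt{6}\right)^{2} \approx -142.79$)
$\frac{1}{I{\left(-142 \right)} + E} = \frac{1}{64 - \left(84 + 24 \sqrt{6}\right)} = \frac{1}{-20 - 24 \sqrt{6}}$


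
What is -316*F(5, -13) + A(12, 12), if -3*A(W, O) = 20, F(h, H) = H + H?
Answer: 24628/3 ≈ 8209.3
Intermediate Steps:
F(h, H) = 2*H
A(W, O) = -20/3 (A(W, O) = -⅓*20 = -20/3)
-316*F(5, -13) + A(12, 12) = -632*(-13) - 20/3 = -316*(-26) - 20/3 = 8216 - 20/3 = 24628/3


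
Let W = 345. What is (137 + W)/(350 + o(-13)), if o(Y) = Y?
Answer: 482/337 ≈ 1.4303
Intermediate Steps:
(137 + W)/(350 + o(-13)) = (137 + 345)/(350 - 13) = 482/337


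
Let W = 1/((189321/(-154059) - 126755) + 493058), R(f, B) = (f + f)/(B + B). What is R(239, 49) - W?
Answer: 4495753553331/921724047748 ≈ 4.8775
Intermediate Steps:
R(f, B) = f/B (R(f, B) = (2*f)/((2*B)) = (2*f)*(1/(2*B)) = f/B)
W = 51353/18810694852 (W = 1/((189321*(-1/154059) - 126755) + 493058) = 1/((-63107/51353 - 126755) + 493058) = 1/(-6509312622/51353 + 493058) = 1/(18810694852/51353) = 51353/18810694852 ≈ 2.7300e-6)
R(239, 49) - W = 239/49 - 1*51353/18810694852 = 239*(1/49) - 51353/18810694852 = 239/49 - 51353/18810694852 = 4495753553331/921724047748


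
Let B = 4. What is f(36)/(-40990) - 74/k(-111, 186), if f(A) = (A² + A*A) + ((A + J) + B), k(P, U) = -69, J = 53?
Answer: 569599/565662 ≈ 1.0070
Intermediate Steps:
f(A) = 57 + A + 2*A² (f(A) = (A² + A*A) + ((A + 53) + 4) = (A² + A²) + ((53 + A) + 4) = 2*A² + (57 + A) = 57 + A + 2*A²)
f(36)/(-40990) - 74/k(-111, 186) = (57 + 36 + 2*36²)/(-40990) - 74/(-69) = (57 + 36 + 2*1296)*(-1/40990) - 74*(-1/69) = (57 + 36 + 2592)*(-1/40990) + 74/69 = 2685*(-1/40990) + 74/69 = -537/8198 + 74/69 = 569599/565662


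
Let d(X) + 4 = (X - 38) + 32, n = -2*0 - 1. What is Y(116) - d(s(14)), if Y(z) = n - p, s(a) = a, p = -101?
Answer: 96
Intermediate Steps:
n = -1 (n = 0 - 1 = -1)
d(X) = -10 + X (d(X) = -4 + ((X - 38) + 32) = -4 + ((-38 + X) + 32) = -4 + (-6 + X) = -10 + X)
Y(z) = 100 (Y(z) = -1 - 1*(-101) = -1 + 101 = 100)
Y(116) - d(s(14)) = 100 - (-10 + 14) = 100 - 1*4 = 100 - 4 = 96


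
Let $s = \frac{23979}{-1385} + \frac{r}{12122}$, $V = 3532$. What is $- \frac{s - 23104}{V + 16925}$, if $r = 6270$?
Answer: $\frac{928646776}{821655405} \approx 1.1302$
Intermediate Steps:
$s = - \frac{674616}{40165}$ ($s = \frac{23979}{-1385} + \frac{6270}{12122} = 23979 \left(- \frac{1}{1385}\right) + 6270 \cdot \frac{1}{12122} = - \frac{23979}{1385} + \frac{15}{29} = - \frac{674616}{40165} \approx -16.796$)
$- \frac{s - 23104}{V + 16925} = - \frac{- \frac{674616}{40165} - 23104}{3532 + 16925} = - \frac{-928646776}{40165 \cdot 20457} = \left(-1\right) \left(- \frac{928646776}{821655405}\right) = \frac{928646776}{821655405}$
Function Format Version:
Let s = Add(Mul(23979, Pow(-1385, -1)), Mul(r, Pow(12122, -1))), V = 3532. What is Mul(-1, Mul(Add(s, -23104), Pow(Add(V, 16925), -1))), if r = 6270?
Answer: Rational(928646776, 821655405) ≈ 1.1302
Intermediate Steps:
s = Rational(-674616, 40165) (s = Add(Mul(23979, Pow(-1385, -1)), Mul(6270, Pow(12122, -1))) = Add(Mul(23979, Rational(-1, 1385)), Mul(6270, Rational(1, 12122))) = Add(Rational(-23979, 1385), Rational(15, 29)) = Rational(-674616, 40165) ≈ -16.796)
Mul(-1, Mul(Add(s, -23104), Pow(Add(V, 16925), -1))) = Mul(-1, Mul(Add(Rational(-674616, 40165), -23104), Pow(Add(3532, 16925), -1))) = Mul(-1, Mul(Rational(-928646776, 40165), Pow(20457, -1))) = Mul(-1, Mul(Rational(-928646776, 40165), Rational(1, 20457))) = Mul(-1, Rational(-928646776, 821655405)) = Rational(928646776, 821655405)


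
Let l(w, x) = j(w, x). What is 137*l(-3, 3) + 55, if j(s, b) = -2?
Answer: -219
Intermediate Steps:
l(w, x) = -2
137*l(-3, 3) + 55 = 137*(-2) + 55 = -274 + 55 = -219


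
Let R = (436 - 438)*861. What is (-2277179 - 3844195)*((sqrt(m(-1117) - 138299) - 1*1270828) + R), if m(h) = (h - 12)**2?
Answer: 7789754483700 - 6121374*sqrt(1136342) ≈ 7.7832e+12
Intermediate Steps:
m(h) = (-12 + h)**2
R = -1722 (R = -2*861 = -1722)
(-2277179 - 3844195)*((sqrt(m(-1117) - 138299) - 1*1270828) + R) = (-2277179 - 3844195)*((sqrt((-12 - 1117)**2 - 138299) - 1*1270828) - 1722) = -6121374*((sqrt((-1129)**2 - 138299) - 1270828) - 1722) = -6121374*((sqrt(1274641 - 138299) - 1270828) - 1722) = -6121374*((sqrt(1136342) - 1270828) - 1722) = -6121374*((-1270828 + sqrt(1136342)) - 1722) = -6121374*(-1272550 + sqrt(1136342)) = 7789754483700 - 6121374*sqrt(1136342)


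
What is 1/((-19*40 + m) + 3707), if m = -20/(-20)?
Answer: 1/2948 ≈ 0.00033921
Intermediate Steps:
m = 1 (m = -20*(-1/20) = 1)
1/((-19*40 + m) + 3707) = 1/((-19*40 + 1) + 3707) = 1/((-760 + 1) + 3707) = 1/(-759 + 3707) = 1/2948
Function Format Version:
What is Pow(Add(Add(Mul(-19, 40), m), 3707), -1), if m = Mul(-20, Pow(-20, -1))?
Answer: Rational(1, 2948) ≈ 0.00033921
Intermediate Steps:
m = 1 (m = Mul(-20, Rational(-1, 20)) = 1)
Pow(Add(Add(Mul(-19, 40), m), 3707), -1) = Pow(Add(Add(Mul(-19, 40), 1), 3707), -1) = Pow(Add(Add(-760, 1), 3707), -1) = Pow(Add(-759, 3707), -1) = Pow(2948, -1) = Rational(1, 2948)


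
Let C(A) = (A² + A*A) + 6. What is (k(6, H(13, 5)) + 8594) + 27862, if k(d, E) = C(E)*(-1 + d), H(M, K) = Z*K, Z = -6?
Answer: 45486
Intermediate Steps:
H(M, K) = -6*K
C(A) = 6 + 2*A² (C(A) = (A² + A²) + 6 = 2*A² + 6 = 6 + 2*A²)
k(d, E) = (-1 + d)*(6 + 2*E²) (k(d, E) = (6 + 2*E²)*(-1 + d) = (-1 + d)*(6 + 2*E²))
(k(6, H(13, 5)) + 8594) + 27862 = (2*(-1 + 6)*(3 + (-6*5)²) + 8594) + 27862 = (2*5*(3 + (-30)²) + 8594) + 27862 = (2*5*(3 + 900) + 8594) + 27862 = (2*5*903 + 8594) + 27862 = (9030 + 8594) + 27862 = 17624 + 27862 = 45486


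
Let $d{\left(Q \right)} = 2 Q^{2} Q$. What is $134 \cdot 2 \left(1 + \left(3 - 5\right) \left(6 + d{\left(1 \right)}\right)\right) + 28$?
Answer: $-3992$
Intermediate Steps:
$d{\left(Q \right)} = 2 Q^{3}$
$134 \cdot 2 \left(1 + \left(3 - 5\right) \left(6 + d{\left(1 \right)}\right)\right) + 28 = 134 \cdot 2 \left(1 + \left(3 - 5\right) \left(6 + 2 \cdot 1^{3}\right)\right) + 28 = 134 \cdot 2 \left(1 - 2 \left(6 + 2 \cdot 1\right)\right) + 28 = 134 \cdot 2 \left(1 - 2 \left(6 + 2\right)\right) + 28 = 134 \cdot 2 \left(1 - 16\right) + 28 = 134 \cdot 2 \left(-15\right) + 28 = 134 \left(-30\right) + 28 = -4020 + 28 = -3992$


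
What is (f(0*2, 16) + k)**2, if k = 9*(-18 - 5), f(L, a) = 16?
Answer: 36481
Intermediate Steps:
k = -207 (k = 9*(-23) = -207)
(f(0*2, 16) + k)**2 = (16 - 207)**2 = (-191)**2 = 36481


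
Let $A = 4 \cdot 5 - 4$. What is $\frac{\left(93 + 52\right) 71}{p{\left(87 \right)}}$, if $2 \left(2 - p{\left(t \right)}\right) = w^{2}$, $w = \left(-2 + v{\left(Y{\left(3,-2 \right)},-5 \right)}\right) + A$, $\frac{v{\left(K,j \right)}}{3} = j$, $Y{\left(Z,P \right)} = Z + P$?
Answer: $\frac{20590}{3} \approx 6863.3$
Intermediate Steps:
$Y{\left(Z,P \right)} = P + Z$
$v{\left(K,j \right)} = 3 j$
$A = 16$ ($A = 20 - 4 = 16$)
$w = -1$ ($w = \left(-2 + 3 \left(-5\right)\right) + 16 = \left(-2 - 15\right) + 16 = -17 + 16 = -1$)
$p{\left(t \right)} = \frac{3}{2}$ ($p{\left(t \right)} = 2 - \frac{\left(-1\right)^{2}}{2} = 2 - \frac{1}{2} = \frac{3}{2}$)
$\frac{\left(93 + 52\right) 71}{p{\left(87 \right)}} = \frac{\left(93 + 52\right) 71}{\frac{3}{2}} = 145 \cdot 71 \cdot \frac{2}{3} = 10295 \cdot \frac{2}{3} = \frac{20590}{3}$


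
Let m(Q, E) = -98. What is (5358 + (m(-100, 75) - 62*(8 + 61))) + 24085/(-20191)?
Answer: 19803477/20191 ≈ 980.81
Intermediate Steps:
(5358 + (m(-100, 75) - 62*(8 + 61))) + 24085/(-20191) = (5358 + (-98 - 62*(8 + 61))) + 24085/(-20191) = (5358 + (-98 - 62*69)) + 24085*(-1/20191) = (5358 + (-98 - 1*4278)) - 24085/20191 = (5358 + (-98 - 4278)) - 24085/20191 = (5358 - 4376) - 24085/20191 = 982 - 24085/20191 = 19803477/20191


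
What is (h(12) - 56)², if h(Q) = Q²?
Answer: 7744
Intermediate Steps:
(h(12) - 56)² = (12² - 56)² = (144 - 56)² = 88² = 7744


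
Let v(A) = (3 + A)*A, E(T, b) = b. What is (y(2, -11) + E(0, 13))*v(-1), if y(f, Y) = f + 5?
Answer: -40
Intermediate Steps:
y(f, Y) = 5 + f
v(A) = A*(3 + A)
(y(2, -11) + E(0, 13))*v(-1) = ((5 + 2) + 13)*(-(3 - 1)) = (7 + 13)*(-1*2) = 20*(-2) = -40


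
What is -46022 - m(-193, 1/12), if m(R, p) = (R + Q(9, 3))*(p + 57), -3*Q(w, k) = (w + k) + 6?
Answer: -415949/12 ≈ -34662.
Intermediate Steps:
Q(w, k) = -2 - k/3 - w/3 (Q(w, k) = -((w + k) + 6)/3 = -((k + w) + 6)/3 = -(6 + k + w)/3 = -2 - k/3 - w/3)
m(R, p) = (-6 + R)*(57 + p) (m(R, p) = (R + (-2 - 1/3*3 - 1/3*9))*(p + 57) = (R + (-2 - 1 - 3))*(57 + p) = (R - 6)*(57 + p) = (-6 + R)*(57 + p))
-46022 - m(-193, 1/12) = -46022 - (-342 - 6/12 + 57*(-193) - 193/12) = -46022 - (-342 - 6*1/12 - 11001 - 193*1/12) = -46022 - (-342 - 1/2 - 11001 - 193/12) = -46022 - 1*(-136315/12) = -46022 + 136315/12 = -415949/12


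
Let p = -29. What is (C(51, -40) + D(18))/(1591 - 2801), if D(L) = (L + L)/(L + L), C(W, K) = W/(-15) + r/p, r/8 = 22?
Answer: 614/87725 ≈ 0.0069991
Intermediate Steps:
r = 176 (r = 8*22 = 176)
C(W, K) = -176/29 - W/15 (C(W, K) = W/(-15) + 176/(-29) = W*(-1/15) + 176*(-1/29) = -W/15 - 176/29 = -176/29 - W/15)
D(L) = 1 (D(L) = (2*L)/((2*L)) = (2*L)*(1/(2*L)) = 1)
(C(51, -40) + D(18))/(1591 - 2801) = ((-176/29 - 1/15*51) + 1)/(1591 - 2801) = ((-176/29 - 17/5) + 1)/(-1210) = (-1373/145 + 1)*(-1/1210) = -1228/145*(-1/1210) = 614/87725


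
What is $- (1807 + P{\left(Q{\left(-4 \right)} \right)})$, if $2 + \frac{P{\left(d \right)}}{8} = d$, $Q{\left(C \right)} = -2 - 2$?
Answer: $-1759$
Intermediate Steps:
$Q{\left(C \right)} = -4$ ($Q{\left(C \right)} = -2 - 2 = -4$)
$P{\left(d \right)} = -16 + 8 d$
$- (1807 + P{\left(Q{\left(-4 \right)} \right)}) = - (1807 + \left(-16 + 8 \left(-4\right)\right)) = - (1807 - 48) = \left(-1\right) 1759 = -1759$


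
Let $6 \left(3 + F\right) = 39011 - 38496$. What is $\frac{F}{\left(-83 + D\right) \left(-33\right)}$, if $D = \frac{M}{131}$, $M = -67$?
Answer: $\frac{65107}{2166120} \approx 0.030057$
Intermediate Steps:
$D = - \frac{67}{131} \approx -0.51145$
$F = \frac{497}{6}$ ($F = -3 + \frac{39011 - 38496}{6} = -3 + \frac{1}{6} \cdot 515 = -3 + \frac{515}{6} = \frac{497}{6} \approx 82.833$)
$\frac{F}{\left(-83 + D\right) \left(-33\right)} = \frac{497}{6 \left(-83 - \frac{67}{131}\right) \left(-33\right)} = \frac{497}{6 \left(\left(- \frac{10940}{131}\right) \left(-33\right)\right)} = \frac{497}{6 \cdot \frac{361020}{131}} = \frac{497}{6} \cdot \frac{131}{361020} = \frac{65107}{2166120}$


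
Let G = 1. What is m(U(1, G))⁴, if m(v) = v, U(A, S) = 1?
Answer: 1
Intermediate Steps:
m(U(1, G))⁴ = 1⁴ = 1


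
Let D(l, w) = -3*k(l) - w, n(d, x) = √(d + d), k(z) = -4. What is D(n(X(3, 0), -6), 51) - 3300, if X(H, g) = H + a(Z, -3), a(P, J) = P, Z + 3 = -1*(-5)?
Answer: -3339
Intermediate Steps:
Z = 2 (Z = -3 - 1*(-5) = -3 + 5 = 2)
X(H, g) = 2 + H (X(H, g) = H + 2 = 2 + H)
n(d, x) = √2*√d (n(d, x) = √(2*d) = √2*√d)
D(l, w) = 12 - w (D(l, w) = -3*(-4) - w = 12 - w)
D(n(X(3, 0), -6), 51) - 3300 = (12 - 1*51) - 3300 = (12 - 51) - 3300 = -39 - 3300 = -3339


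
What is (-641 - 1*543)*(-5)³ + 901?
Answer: 148901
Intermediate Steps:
(-641 - 1*543)*(-5)³ + 901 = (-641 - 543)*(-125) + 901 = -1184*(-125) + 901 = 148000 + 901 = 148901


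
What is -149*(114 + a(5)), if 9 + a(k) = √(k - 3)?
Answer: -15645 - 149*√2 ≈ -15856.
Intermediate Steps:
a(k) = -9 + √(-3 + k) (a(k) = -9 + √(k - 3) = -9 + √(-3 + k))
-149*(114 + a(5)) = -149*(114 + (-9 + √(-3 + 5))) = -149*(114 + (-9 + √2)) = -149*(105 + √2) = -15645 - 149*√2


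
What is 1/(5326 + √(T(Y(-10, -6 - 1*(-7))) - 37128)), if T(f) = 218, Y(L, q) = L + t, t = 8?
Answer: 2663/14201593 - I*√36910/28403186 ≈ 0.00018751 - 6.764e-6*I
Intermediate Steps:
Y(L, q) = 8 + L (Y(L, q) = L + 8 = 8 + L)
1/(5326 + √(T(Y(-10, -6 - 1*(-7))) - 37128)) = 1/(5326 + √(218 - 37128)) = 1/(5326 + √(-36910)) = 1/(5326 + I*√36910)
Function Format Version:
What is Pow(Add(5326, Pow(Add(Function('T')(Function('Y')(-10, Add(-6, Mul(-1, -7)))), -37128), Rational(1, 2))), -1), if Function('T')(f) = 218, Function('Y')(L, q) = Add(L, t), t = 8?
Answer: Add(Rational(2663, 14201593), Mul(Rational(-1, 28403186), I, Pow(36910, Rational(1, 2)))) ≈ Add(0.00018751, Mul(-6.7640e-6, I))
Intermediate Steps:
Function('Y')(L, q) = Add(8, L) (Function('Y')(L, q) = Add(L, 8) = Add(8, L))
Pow(Add(5326, Pow(Add(Function('T')(Function('Y')(-10, Add(-6, Mul(-1, -7)))), -37128), Rational(1, 2))), -1) = Pow(Add(5326, Pow(Add(218, -37128), Rational(1, 2))), -1) = Pow(Add(5326, Pow(-36910, Rational(1, 2))), -1) = Pow(Add(5326, Mul(I, Pow(36910, Rational(1, 2)))), -1)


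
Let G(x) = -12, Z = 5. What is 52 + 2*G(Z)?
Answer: 28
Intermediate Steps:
52 + 2*G(Z) = 52 + 2*(-12) = 52 - 24 = 28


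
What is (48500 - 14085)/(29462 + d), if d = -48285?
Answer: -34415/18823 ≈ -1.8283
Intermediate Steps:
(48500 - 14085)/(29462 + d) = (48500 - 14085)/(29462 - 48285) = 34415/(-18823) = 34415*(-1/18823) = -34415/18823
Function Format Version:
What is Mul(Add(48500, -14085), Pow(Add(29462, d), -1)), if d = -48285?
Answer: Rational(-34415, 18823) ≈ -1.8283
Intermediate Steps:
Mul(Add(48500, -14085), Pow(Add(29462, d), -1)) = Mul(Add(48500, -14085), Pow(Add(29462, -48285), -1)) = Mul(34415, Pow(-18823, -1)) = Mul(34415, Rational(-1, 18823)) = Rational(-34415, 18823)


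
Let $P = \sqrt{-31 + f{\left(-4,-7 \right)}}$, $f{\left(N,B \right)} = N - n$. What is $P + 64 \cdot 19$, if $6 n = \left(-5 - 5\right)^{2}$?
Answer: $1216 + \frac{i \sqrt{465}}{3} \approx 1216.0 + 7.188 i$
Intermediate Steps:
$n = \frac{50}{3}$ ($n = \frac{\left(-5 - 5\right)^{2}}{6} = \frac{\left(-10\right)^{2}}{6} = \frac{1}{6} \cdot 100 = \frac{50}{3} \approx 16.667$)
$f{\left(N,B \right)} = - \frac{50}{3} + N$ ($f{\left(N,B \right)} = N - \frac{50}{3} = - \frac{50}{3} + N$)
$P = \frac{i \sqrt{465}}{3}$ ($P = \sqrt{-31 - \frac{62}{3}} = \sqrt{- \frac{155}{3}} = \frac{i \sqrt{465}}{3} \approx 7.188 i$)
$P + 64 \cdot 19 = \frac{i \sqrt{465}}{3} + 64 \cdot 19 = \frac{i \sqrt{465}}{3} + 1216 = 1216 + \frac{i \sqrt{465}}{3}$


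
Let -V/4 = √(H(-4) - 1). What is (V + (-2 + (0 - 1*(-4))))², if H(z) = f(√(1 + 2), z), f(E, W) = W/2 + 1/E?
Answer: 4*(3 - 2*I*√3*√(9 - √3))²/9 ≈ -34.762 - 24.904*I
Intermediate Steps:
f(E, W) = 1/E + W/2 (f(E, W) = W*(½) + 1/E = W/2 + 1/E = 1/E + W/2)
H(z) = z/2 + √3/3 (H(z) = 1/(√(1 + 2)) + z/2 = 1/(√3) + z/2 = √3/3 + z/2 = z/2 + √3/3)
V = -4*√(-3 + √3/3) (V = -4*√(((½)*(-4) + √3/3) - 1) = -4*√((-2 + √3/3) - 1) = -4*√(-3 + √3/3) ≈ -6.2259*I)
(V + (-2 + (0 - 1*(-4))))² = (-4*I*√(27 - 3*√3)/3 + (-2 + (0 - 1*(-4))))² = (-4*I*√(27 - 3*√3)/3 + (-2 + (0 + 4)))² = (-4*I*√(27 - 3*√3)/3 + (-2 + 4))² = (-4*I*√(27 - 3*√3)/3 + 2)² = (2 - 4*I*√(27 - 3*√3)/3)²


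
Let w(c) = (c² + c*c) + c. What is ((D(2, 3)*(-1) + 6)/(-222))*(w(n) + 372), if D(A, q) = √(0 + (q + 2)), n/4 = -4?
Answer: -868/37 + 434*√5/111 ≈ -14.717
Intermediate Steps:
n = -16 (n = 4*(-4) = -16)
D(A, q) = √(2 + q) (D(A, q) = √(0 + (2 + q)) = √(2 + q))
w(c) = c + 2*c² (w(c) = (c² + c²) + c = 2*c² + c = c + 2*c²)
((D(2, 3)*(-1) + 6)/(-222))*(w(n) + 372) = ((√(2 + 3)*(-1) + 6)/(-222))*(-16*(1 + 2*(-16)) + 372) = ((√5*(-1) + 6)*(-1/222))*(-16*(1 - 32) + 372) = ((-√5 + 6)*(-1/222))*(-16*(-31) + 372) = ((6 - √5)*(-1/222))*(496 + 372) = (-1/37 + √5/222)*868 = -868/37 + 434*√5/111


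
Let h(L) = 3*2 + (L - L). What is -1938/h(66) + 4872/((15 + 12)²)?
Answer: -76865/243 ≈ -316.32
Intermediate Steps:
h(L) = 6 (h(L) = 6 + 0 = 6)
-1938/h(66) + 4872/((15 + 12)²) = -1938/6 + 4872/((15 + 12)²) = -1938*⅙ + 4872/(27²) = -323 + 4872/729 = -323 + 4872*(1/729) = -323 + 1624/243 = -76865/243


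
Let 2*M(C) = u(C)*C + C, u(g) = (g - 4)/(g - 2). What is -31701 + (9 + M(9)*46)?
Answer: -219360/7 ≈ -31337.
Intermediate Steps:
u(g) = (-4 + g)/(-2 + g)
M(C) = C/2 + C*(-4 + C)/(2*(-2 + C)) (M(C) = (((-4 + C)/(-2 + C))*C + C)/2 = (C*(-4 + C)/(-2 + C) + C)/2 = (C + C*(-4 + C)/(-2 + C))/2 = C/2 + C*(-4 + C)/(2*(-2 + C)))
-31701 + (9 + M(9)*46) = -31701 + (9 + (9*(-3 + 9)/(-2 + 9))*46) = -31701 + (9 + (9*6/7)*46) = -31701 + (9 + (9*(⅐)*6)*46) = -31701 + (9 + (54/7)*46) = -31701 + (9 + 2484/7) = -31701 + 2547/7 = -219360/7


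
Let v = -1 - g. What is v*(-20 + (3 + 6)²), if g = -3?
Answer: 122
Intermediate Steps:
v = 2 (v = -1 - 1*(-3) = -1 + 3 = 2)
v*(-20 + (3 + 6)²) = 2*(-20 + (3 + 6)²) = 2*(-20 + 9²) = 2*(-20 + 81) = 2*61 = 122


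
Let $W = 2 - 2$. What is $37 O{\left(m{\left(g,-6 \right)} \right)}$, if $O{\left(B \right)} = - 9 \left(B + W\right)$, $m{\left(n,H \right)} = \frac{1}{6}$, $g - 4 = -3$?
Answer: $- \frac{111}{2} \approx -55.5$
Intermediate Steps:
$g = 1$ ($g = 4 - 3 = 1$)
$m{\left(n,H \right)} = \frac{1}{6}$
$W = 0$ ($W = 2 - 2 = 0$)
$O{\left(B \right)} = - 9 B$ ($O{\left(B \right)} = - 9 \left(B + 0\right) = - 9 B$)
$37 O{\left(m{\left(g,-6 \right)} \right)} = 37 \left(\left(-9\right) \frac{1}{6}\right) = 37 \left(- \frac{3}{2}\right) = - \frac{111}{2}$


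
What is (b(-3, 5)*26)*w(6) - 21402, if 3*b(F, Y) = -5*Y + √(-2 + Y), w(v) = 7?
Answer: -68756/3 + 182*√3/3 ≈ -22814.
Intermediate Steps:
b(F, Y) = -5*Y/3 + √(-2 + Y)/3 (b(F, Y) = (-5*Y + √(-2 + Y))/3 = (√(-2 + Y) - 5*Y)/3 = -5*Y/3 + √(-2 + Y)/3)
(b(-3, 5)*26)*w(6) - 21402 = ((-5/3*5 + √(-2 + 5)/3)*26)*7 - 21402 = ((-25/3 + √3/3)*26)*7 - 21402 = (-650/3 + 26*√3/3)*7 - 21402 = (-4550/3 + 182*√3/3) - 21402 = -68756/3 + 182*√3/3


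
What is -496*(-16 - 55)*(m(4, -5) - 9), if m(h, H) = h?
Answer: -176080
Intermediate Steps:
-496*(-16 - 55)*(m(4, -5) - 9) = -496*(-16 - 55)*(4 - 9) = -(-35216)*(-5) = -496*355 = -176080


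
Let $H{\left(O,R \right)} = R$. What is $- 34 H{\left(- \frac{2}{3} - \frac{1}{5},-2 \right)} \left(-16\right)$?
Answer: $-1088$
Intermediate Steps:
$- 34 H{\left(- \frac{2}{3} - \frac{1}{5},-2 \right)} \left(-16\right) = \left(-34\right) \left(-2\right) \left(-16\right) = 68 \left(-16\right) = -1088$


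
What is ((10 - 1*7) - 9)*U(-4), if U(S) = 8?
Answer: -48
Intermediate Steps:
((10 - 1*7) - 9)*U(-4) = ((10 - 1*7) - 9)*8 = ((10 - 7) - 9)*8 = (3 - 9)*8 = -6*8 = -48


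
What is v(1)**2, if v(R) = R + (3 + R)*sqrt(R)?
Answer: 25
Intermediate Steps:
v(R) = R + sqrt(R)*(3 + R)
v(1)**2 = (1 + 1**(3/2) + 3*sqrt(1))**2 = (1 + 1 + 3*1)**2 = (1 + 1 + 3)**2 = 5**2 = 25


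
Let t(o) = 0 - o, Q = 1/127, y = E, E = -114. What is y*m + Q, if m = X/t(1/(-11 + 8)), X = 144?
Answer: -6254495/127 ≈ -49248.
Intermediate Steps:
y = -114
Q = 1/127 ≈ 0.0078740
t(o) = -o
m = 432 (m = 144/((-1/(-11 + 8))) = 144/((-1/(-3))) = 144/((-1*(-1/3))) = 144/(1/3) = 144*3 = 432)
y*m + Q = -114*432 + 1/127 = -49248 + 1/127 = -6254495/127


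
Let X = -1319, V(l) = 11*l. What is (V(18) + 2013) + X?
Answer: 892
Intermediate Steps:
(V(18) + 2013) + X = (11*18 + 2013) - 1319 = (198 + 2013) - 1319 = 2211 - 1319 = 892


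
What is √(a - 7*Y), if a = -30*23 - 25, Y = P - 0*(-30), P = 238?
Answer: I*√2381 ≈ 48.795*I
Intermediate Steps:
Y = 238 (Y = 238 - 0*(-30) = 238 - 1*0 = 238 + 0 = 238)
a = -715 (a = -690 - 25 = -715)
√(a - 7*Y) = √(-715 - 7*238) = √(-715 - 1666) = √(-2381) = I*√2381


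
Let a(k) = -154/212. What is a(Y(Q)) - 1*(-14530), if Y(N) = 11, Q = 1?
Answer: 1540103/106 ≈ 14529.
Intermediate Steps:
a(k) = -77/106 (a(k) = -154*1/212 = -77/106)
a(Y(Q)) - 1*(-14530) = -77/106 - 1*(-14530) = -77/106 + 14530 = 1540103/106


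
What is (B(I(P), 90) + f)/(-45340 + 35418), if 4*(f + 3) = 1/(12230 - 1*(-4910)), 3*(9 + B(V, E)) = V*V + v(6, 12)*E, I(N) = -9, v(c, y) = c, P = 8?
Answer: -13369201/680252320 ≈ -0.019653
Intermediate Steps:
B(V, E) = -9 + 2*E + V**2/3 (B(V, E) = -9 + (V*V + 6*E)/3 = -9 + (V**2 + 6*E)/3 = -9 + (2*E + V**2/3) = -9 + 2*E + V**2/3)
f = -205679/68560 (f = -3 + 1/(4*(12230 - 1*(-4910))) = -3 + 1/(4*(12230 + 4910)) = -3 + (1/4)/17140 = -3 + (1/4)*(1/17140) = -3 + 1/68560 = -205679/68560 ≈ -3.0000)
(B(I(P), 90) + f)/(-45340 + 35418) = ((-9 + 2*90 + (1/3)*(-9)**2) - 205679/68560)/(-45340 + 35418) = ((-9 + 180 + (1/3)*81) - 205679/68560)/(-9922) = ((-9 + 180 + 27) - 205679/68560)*(-1/9922) = (198 - 205679/68560)*(-1/9922) = (13369201/68560)*(-1/9922) = -13369201/680252320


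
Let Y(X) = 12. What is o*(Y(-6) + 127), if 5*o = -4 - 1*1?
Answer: -139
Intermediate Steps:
o = -1 (o = (-4 - 1*1)/5 = (-4 - 1)/5 = (⅕)*(-5) = -1)
o*(Y(-6) + 127) = -(12 + 127) = -1*139 = -139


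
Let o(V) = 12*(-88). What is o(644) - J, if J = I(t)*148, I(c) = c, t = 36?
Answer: -6384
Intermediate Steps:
o(V) = -1056
J = 5328 (J = 36*148 = 5328)
o(644) - J = -1056 - 1*5328 = -1056 - 5328 = -6384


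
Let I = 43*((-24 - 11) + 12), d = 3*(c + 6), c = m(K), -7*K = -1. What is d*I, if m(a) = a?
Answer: -127581/7 ≈ -18226.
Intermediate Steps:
K = ⅐ (K = -⅐*(-1) = ⅐ ≈ 0.14286)
c = ⅐ ≈ 0.14286
d = 129/7 (d = 3*(⅐ + 6) = 3*(43/7) = 129/7 ≈ 18.429)
I = -989 (I = 43*(-35 + 12) = 43*(-23) = -989)
d*I = (129/7)*(-989) = -127581/7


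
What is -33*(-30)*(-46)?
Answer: -45540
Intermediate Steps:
-33*(-30)*(-46) = 990*(-46) = -45540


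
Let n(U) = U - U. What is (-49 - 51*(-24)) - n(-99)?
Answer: 1175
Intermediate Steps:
n(U) = 0
(-49 - 51*(-24)) - n(-99) = (-49 - 51*(-24)) - 1*0 = (-49 + 1224) + 0 = 1175 + 0 = 1175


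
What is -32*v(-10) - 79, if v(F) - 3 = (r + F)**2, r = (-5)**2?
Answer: -7375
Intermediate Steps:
r = 25
v(F) = 3 + (25 + F)**2
-32*v(-10) - 79 = -32*(3 + (25 - 10)**2) - 79 = -32*(3 + 15**2) - 79 = -32*(3 + 225) - 79 = -32*228 - 79 = -7296 - 79 = -7375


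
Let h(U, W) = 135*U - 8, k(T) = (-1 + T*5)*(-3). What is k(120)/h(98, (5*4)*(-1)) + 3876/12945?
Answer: 9328769/57052930 ≈ 0.16351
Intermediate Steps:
k(T) = 3 - 15*T (k(T) = (-1 + 5*T)*(-3) = 3 - 15*T)
h(U, W) = -8 + 135*U
k(120)/h(98, (5*4)*(-1)) + 3876/12945 = (3 - 15*120)/(-8 + 135*98) + 3876/12945 = (3 - 1800)/(-8 + 13230) + 3876*(1/12945) = -1797/13222 + 1292/4315 = 9328769/57052930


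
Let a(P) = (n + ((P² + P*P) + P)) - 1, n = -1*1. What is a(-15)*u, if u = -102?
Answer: -44166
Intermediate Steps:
n = -1
a(P) = -2 + P + 2*P² (a(P) = (-1 + ((P² + P*P) + P)) - 1 = (-1 + ((P² + P²) + P)) - 1 = (-1 + (2*P² + P)) - 1 = (-1 + (P + 2*P²)) - 1 = (-1 + P + 2*P²) - 1 = -2 + P + 2*P²)
a(-15)*u = (-2 - 15 + 2*(-15)²)*(-102) = (-2 - 15 + 2*225)*(-102) = (-2 - 15 + 450)*(-102) = 433*(-102) = -44166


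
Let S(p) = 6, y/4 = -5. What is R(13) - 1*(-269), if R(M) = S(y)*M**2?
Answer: 1283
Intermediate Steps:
y = -20 (y = 4*(-5) = -20)
R(M) = 6*M**2
R(13) - 1*(-269) = 6*13**2 - 1*(-269) = 6*169 + 269 = 1014 + 269 = 1283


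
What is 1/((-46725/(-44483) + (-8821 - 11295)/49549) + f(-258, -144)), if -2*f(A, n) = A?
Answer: 2204088167/285747730540 ≈ 0.0077134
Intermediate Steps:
f(A, n) = -A/2
1/((-46725/(-44483) + (-8821 - 11295)/49549) + f(-258, -144)) = 1/((-46725/(-44483) + (-8821 - 11295)/49549) - ½*(-258)) = 1/((-46725*(-1/44483) - 20116*1/49549) + 129) = 1/((46725/44483 - 20116/49549) + 129) = 1/(1420356997/2204088167 + 129) = 1/(285747730540/2204088167) = 2204088167/285747730540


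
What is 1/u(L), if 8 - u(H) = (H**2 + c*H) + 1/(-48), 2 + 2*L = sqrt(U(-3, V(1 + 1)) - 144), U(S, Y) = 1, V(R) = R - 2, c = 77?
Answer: 48*I/(1800*sqrt(143) + 5749*I) ≈ 0.00055594 + 0.0020815*I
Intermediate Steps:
V(R) = -2 + R
L = -1 + I*sqrt(143)/2 (L = -1 + sqrt(1 - 144)/2 = -1 + sqrt(-143)/2 = -1 + (I*sqrt(143))/2 = -1 + I*sqrt(143)/2 ≈ -1.0 + 5.9791*I)
u(H) = 385/48 - H**2 - 77*H (u(H) = 8 - ((H**2 + 77*H) + 1/(-48)) = 8 - ((H**2 + 77*H) - 1/48) = 8 - (-1/48 + H**2 + 77*H) = 8 + (1/48 - H**2 - 77*H) = 385/48 - H**2 - 77*H)
1/u(L) = 1/(385/48 - (-1 + I*sqrt(143)/2)**2 - 77*(-1 + I*sqrt(143)/2)) = 1/(385/48 - (-1 + I*sqrt(143)/2)**2 + (77 - 77*I*sqrt(143)/2)) = 1/(4081/48 - (-1 + I*sqrt(143)/2)**2 - 77*I*sqrt(143)/2)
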